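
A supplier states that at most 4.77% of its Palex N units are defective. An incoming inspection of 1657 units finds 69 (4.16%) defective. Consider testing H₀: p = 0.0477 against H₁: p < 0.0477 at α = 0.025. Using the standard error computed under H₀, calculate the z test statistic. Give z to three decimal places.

z = -1.157

p̂ = 69/1657 ≈ 0.041642.
SE = √(p₀(1−p₀)/n) = √(0.045425/1657) = 0.005236.
z = (0.041642 − 0.0477)/0.005236 = -0.006058/0.005236 = -1.157.
p-value = P(Z < -1.157) ≈ 0.1236; since p > α = 0.025, fail to reject H₀.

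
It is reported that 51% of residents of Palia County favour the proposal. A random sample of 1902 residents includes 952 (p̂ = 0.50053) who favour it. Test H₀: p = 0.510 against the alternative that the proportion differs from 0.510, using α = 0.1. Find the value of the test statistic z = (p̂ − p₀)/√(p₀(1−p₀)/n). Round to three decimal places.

p̂ = 952/1902 = 0.500526.
Standard error under H₀: √(0.51×0.49/1902) = 0.011462.
z = (0.500526 − 0.51)/0.011462 = -0.009474/0.011462 = -0.827.
p-value = 2·P(Z > 0.827) ≈ 0.4085. With α = 0.1, fail to reject H₀.

z = -0.827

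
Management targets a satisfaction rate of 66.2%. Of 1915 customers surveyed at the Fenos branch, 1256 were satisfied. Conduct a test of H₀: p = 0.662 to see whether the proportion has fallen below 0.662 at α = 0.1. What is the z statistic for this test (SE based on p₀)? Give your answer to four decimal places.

p̂ = 1256/1915 ≈ 0.655875.
SE = √(p₀(1−p₀)/n) = √(0.22376/1915) = 0.010809.
z = (0.655875 − 0.662)/0.010809 = -0.006125/0.010809 = -0.5667.
p-value = P(Z < -0.567) ≈ 0.2855, so at α = 0.1 we fail to reject H₀.

z = -0.5667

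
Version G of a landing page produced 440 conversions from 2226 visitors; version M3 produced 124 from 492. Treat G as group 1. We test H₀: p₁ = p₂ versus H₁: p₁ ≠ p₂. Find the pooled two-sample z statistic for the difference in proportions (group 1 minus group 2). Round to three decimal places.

z = -2.691

p̂₁ = 440/2226 = 0.197664, p̂₂ = 124/492 = 0.252033.
Pooled p̂ = (440+124)/(2226+492) = 564/2718 = 0.207506.
SE = √(0.164447 × 0.00248176) = 0.020202.
z = (0.197664 − 0.252033)/0.020202 = -0.054369/0.020202 = -2.691.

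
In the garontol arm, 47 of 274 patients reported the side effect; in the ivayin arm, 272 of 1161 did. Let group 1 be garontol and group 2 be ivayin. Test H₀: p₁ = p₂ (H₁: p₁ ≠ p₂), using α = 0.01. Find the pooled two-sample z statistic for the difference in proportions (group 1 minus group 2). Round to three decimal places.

p̂₁ = 47/274 ≈ 0.17153, p̂₂ = 272/1161 ≈ 0.23428.
Pooled p̂ = (47+272)/(274+1161) = 319/1435 = 0.22230.
SE = √(p̂(1−p̂)(1/n₁+1/n₂)) = √(0.22230·0.77770·0.00451096) = √(0.000779866) = 0.02793.
z = (0.17153 − 0.23428)/0.02793 = -0.06275/0.02793 = -2.247.
Two-sided p-value ≈ 2·Φ(−2.247) = 0.0246, so at α = 0.01 we fail to reject H₀.

z = -2.247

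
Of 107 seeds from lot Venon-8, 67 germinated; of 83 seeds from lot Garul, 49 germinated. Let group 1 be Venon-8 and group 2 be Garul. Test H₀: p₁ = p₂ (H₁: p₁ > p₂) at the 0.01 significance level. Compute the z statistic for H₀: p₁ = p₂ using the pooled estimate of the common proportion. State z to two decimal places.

z = 0.50

p̂₁ = 67/107 = 0.6262, p̂₂ = 49/83 = 0.5904.
Pooled p̂ = (67+49)/(107+83) = 116/190 = 0.6105.
SE = √(p̂(1−p̂)(1/n₁+1/n₂)) = √(0.6105·0.3895·0.021394) = √(0.00508715) = 0.0713.
z = (0.6262 − 0.5904)/0.0713 = 0.0358/0.0713 = 0.50.
p-value = P(Z > 0.502) ≈ 0.3078; since p > α = 0.01, fail to reject H₀.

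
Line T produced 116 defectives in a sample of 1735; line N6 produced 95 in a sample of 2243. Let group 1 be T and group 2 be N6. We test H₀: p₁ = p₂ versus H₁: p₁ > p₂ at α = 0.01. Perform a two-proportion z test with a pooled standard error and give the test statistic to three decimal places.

z = 3.420

p̂₁ = 116/1735 ≈ 0.066859, p̂₂ = 95/2243 ≈ 0.042354.
Pooled p̂ = (116+95)/(1735+2243) = 211/3978 = 0.053042.
SE = √(p̂(1−p̂)(1/n₁+1/n₂)) = √(0.053042·0.946958·0.0010222) = √(5.13434e-05) = 0.007165.
z = (0.066859 − 0.042354)/0.007165 = 0.024505/0.007165 = 3.420.
p-value = P(Z > 3.420) ≈ 0.0003. With α = 0.01, reject H₀.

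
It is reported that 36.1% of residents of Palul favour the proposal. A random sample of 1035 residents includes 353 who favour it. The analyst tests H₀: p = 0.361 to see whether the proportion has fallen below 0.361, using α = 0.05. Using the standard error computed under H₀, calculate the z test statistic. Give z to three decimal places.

z = -1.335

p̂ = 353/1035 = 0.341063.
SE = √(p₀(1−p₀)/n) = √(0.23068/1035) = 0.014929.
z = (0.341063 − 0.361)/0.014929 = -0.019937/0.014929 = -1.335.
p-value = P(Z < -1.335) ≈ 0.0909, so at α = 0.05 we fail to reject H₀.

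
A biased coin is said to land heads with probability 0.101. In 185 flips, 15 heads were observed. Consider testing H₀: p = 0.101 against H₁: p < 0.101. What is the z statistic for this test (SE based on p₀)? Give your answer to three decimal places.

z = -0.899

p̂ = 15/185 = 0.08108.
Standard error under H₀: √(0.101×0.899/185) = 0.02215.
z = (0.08108 − 0.101)/0.02215 = -0.01992/0.02215 = -0.899.
p-value = P(Z < -0.899) ≈ 0.1843.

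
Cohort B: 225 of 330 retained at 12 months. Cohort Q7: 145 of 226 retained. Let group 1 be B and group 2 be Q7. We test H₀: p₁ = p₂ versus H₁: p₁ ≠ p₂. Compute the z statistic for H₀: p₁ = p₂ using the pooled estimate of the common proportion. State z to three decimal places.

z = 0.987

p̂₁ = 225/330 = 0.68182, p̂₂ = 145/226 = 0.64159.
Pooled p̂ = (225+145)/(330+226) = 370/556 = 0.66547.
SE = √(p̂(1−p̂)(1/n₁+1/n₂)) = √(0.66547·0.33453·0.00745508) = √(0.00165965) = 0.04074.
z = (0.68182 − 0.64159)/0.04074 = 0.04023/0.04074 = 0.987.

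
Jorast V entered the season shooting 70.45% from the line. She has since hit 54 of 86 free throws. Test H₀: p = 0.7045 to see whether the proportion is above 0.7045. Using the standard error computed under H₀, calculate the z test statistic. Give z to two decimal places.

p̂ = 54/86 ≈ 0.6279.
Standard error under H₀: √(0.7045×0.2955/86) = 0.0492.
z = (0.6279 − 0.7045)/0.0492 = -0.0766/0.0492 = -1.56.
p-value = P(Z > -1.557) ≈ 0.9402.

z = -1.56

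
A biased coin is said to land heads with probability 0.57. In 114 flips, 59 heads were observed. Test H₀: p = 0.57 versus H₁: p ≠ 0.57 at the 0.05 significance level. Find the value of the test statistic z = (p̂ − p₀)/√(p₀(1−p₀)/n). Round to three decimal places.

p̂ = 59/114 = 0.51754.
SE = √(p₀(1−p₀)/n) = √(0.2451/114) = 0.04637.
z = (0.51754 − 0.57)/0.04637 = -0.05246/0.04637 = -1.131.
Two-sided p-value ≈ 2·Φ(−1.131) = 0.2579; since p > α = 0.05, fail to reject H₀.

z = -1.131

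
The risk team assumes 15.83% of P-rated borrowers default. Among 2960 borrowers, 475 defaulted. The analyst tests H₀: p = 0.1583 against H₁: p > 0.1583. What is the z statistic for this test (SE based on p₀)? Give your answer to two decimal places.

p̂ = 475/2960 = 0.16047.
Standard error under H₀: √(0.1583×0.8417/2960) = 0.00671.
z = (0.16047 − 0.1583)/0.00671 = 0.00217/0.00671 = 0.32.

z = 0.32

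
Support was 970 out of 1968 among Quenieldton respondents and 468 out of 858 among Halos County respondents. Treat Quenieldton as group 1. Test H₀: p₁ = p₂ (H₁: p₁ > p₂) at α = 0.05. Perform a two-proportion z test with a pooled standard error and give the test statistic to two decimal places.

z = -2.57

p̂₁ = 970/1968 = 0.4929, p̂₂ = 468/858 = 0.5455.
Pooled p̂ = (970+468)/(1968+858) = 1438/2826 = 0.5088.
SE = √(0.249922 × 0.00167363) = 0.0205.
z = (0.4929 − 0.5455)/0.0205 = -0.0526/0.0205 = -2.57.
p-value = P(Z > -2.570) ≈ 0.9949. With α = 0.05, fail to reject H₀.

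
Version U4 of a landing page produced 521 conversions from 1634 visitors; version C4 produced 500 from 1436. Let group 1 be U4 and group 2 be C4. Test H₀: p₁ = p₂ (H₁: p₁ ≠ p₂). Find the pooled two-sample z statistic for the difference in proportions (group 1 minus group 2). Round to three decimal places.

p̂₁ = 521/1634 ≈ 0.31885, p̂₂ = 500/1436 ≈ 0.34819.
Pooled p̂ = (521+500)/(1634+1436) = 1021/3070 = 0.33257.
SE = √(p̂(1−p̂)(1/n₁+1/n₂)) = √(0.33257·0.66743·0.00130837) = √(0.000290418) = 0.01704.
z = (0.31885 − 0.34819)/0.01704 = -0.02934/0.01704 = -1.722.

z = -1.722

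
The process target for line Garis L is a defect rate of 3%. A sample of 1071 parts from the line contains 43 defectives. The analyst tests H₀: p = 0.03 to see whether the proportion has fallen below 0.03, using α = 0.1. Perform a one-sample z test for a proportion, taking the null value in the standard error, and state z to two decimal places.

z = 1.95

p̂ = 43/1071 ≈ 0.04015.
Under H₀, SE = √(0.03·0.97/1071) = √(2.71709e-05) = 0.00521.
z = (0.04015 − 0.03)/0.00521 = 0.01015/0.00521 = 1.95.
p-value = P(Z < 1.947) ≈ 0.9742; since p > α = 0.1, fail to reject H₀.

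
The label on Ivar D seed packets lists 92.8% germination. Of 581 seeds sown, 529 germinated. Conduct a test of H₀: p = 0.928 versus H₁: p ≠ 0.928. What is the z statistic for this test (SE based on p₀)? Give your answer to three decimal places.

p̂ = 529/581 ≈ 0.91050.
SE = √(p₀(1−p₀)/n) = √(0.066816/581) = 0.01072.
z = (0.91050 − 0.928)/0.01072 = -0.01750/0.01072 = -1.632.
p-value = 2·P(Z > 1.632) ≈ 0.1027.

z = -1.632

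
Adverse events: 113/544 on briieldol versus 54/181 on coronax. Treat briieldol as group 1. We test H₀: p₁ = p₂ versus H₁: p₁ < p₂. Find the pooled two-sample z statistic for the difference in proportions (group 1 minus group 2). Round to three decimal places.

p̂₁ = 113/544 = 0.20772, p̂₂ = 54/181 = 0.29834.
Pooled p̂ = (113+54)/(544+181) = 167/725 = 0.23034.
SE = √(p̂(1−p̂)(1/n₁+1/n₂)) = √(0.23034·0.76966·0.0073631) = √(0.00130537) = 0.03613.
z = (0.20772 − 0.29834)/0.03613 = -0.09062/0.03613 = -2.508.
p-value = P(Z < -2.508) ≈ 0.0061.

z = -2.508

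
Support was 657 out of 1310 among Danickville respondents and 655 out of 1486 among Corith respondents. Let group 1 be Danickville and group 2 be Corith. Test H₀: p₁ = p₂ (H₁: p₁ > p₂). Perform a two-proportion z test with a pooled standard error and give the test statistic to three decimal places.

z = 3.212

p̂₁ = 657/1310 = 0.501527, p̂₂ = 655/1486 = 0.440781.
Pooled p̂ = (657+655)/(1310+1486) = 1312/2796 = 0.469242.
SE = √(0.249054 × 0.00143631) = 0.018913.
z = (0.501527 − 0.440781)/0.018913 = 0.060746/0.018913 = 3.212.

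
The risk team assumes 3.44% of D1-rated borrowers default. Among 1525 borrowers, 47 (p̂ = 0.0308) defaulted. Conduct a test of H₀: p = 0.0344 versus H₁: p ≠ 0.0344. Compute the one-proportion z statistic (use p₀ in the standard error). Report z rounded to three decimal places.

z = -0.767

p̂ = 47/1525 = 0.03082.
SE = √(p₀(1−p₀)/n) = √(0.033217/1525) = 0.00467.
z = (0.03082 − 0.0344)/0.00467 = -0.00358/0.00467 = -0.767.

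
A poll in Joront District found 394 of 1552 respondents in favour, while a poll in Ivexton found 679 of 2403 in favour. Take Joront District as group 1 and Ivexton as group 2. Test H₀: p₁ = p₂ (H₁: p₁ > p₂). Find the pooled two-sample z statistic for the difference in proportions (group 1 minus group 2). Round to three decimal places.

z = -1.982

p̂₁ = 394/1552 = 0.253866, p̂₂ = 679/2403 = 0.282563.
Pooled p̂ = (394+679)/(1552+2403) = 1073/3955 = 0.271302.
SE = √(p̂(1−p̂)(1/n₁+1/n₂)) = √(0.271302·0.728698·0.00106048) = √(0.000209653) = 0.014479.
z = (0.253866 − 0.282563)/0.014479 = -0.028697/0.014479 = -1.982.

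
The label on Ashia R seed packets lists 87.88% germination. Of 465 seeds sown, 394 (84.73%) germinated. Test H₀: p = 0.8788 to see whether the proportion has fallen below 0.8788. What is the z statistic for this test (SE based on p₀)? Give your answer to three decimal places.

z = -2.081

p̂ = 394/465 = 0.84731.
Under H₀, SE = √(0.8788·0.1212/465) = √(0.000229055) = 0.01513.
z = (0.84731 − 0.8788)/0.01513 = -0.03149/0.01513 = -2.081.
p-value = P(Z < -2.081) ≈ 0.0187.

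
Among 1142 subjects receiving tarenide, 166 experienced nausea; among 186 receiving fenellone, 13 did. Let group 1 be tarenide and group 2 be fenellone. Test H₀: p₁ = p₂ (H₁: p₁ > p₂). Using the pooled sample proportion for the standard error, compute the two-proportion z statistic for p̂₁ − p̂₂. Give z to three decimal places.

z = 2.795

p̂₁ = 166/1142 = 0.14536, p̂₂ = 13/186 = 0.06989.
Pooled p̂ = (166+13)/(1142+186) = 179/1328 = 0.13479.
SE = √(p̂(1−p̂)(1/n₁+1/n₂)) = √(0.13479·0.86521·0.006252) = √(0.000729115) = 0.02700.
z = (0.14536 − 0.06989)/0.02700 = 0.07547/0.02700 = 2.795.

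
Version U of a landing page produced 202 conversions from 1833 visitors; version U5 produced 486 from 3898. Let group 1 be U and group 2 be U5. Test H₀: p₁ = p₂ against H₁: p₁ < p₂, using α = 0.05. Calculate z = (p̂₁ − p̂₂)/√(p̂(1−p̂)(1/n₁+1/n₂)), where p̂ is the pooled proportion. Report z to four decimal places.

z = -1.5728

p̂₁ = 202/1833 ≈ 0.1102019, p̂₂ = 486/3898 ≈ 0.1246793.
Pooled p̂ = (202+486)/(1833+3898) = 688/5731 = 0.1200489.
SE = √(p̂(1−p̂)(1/n₁+1/n₂)) = √(0.1200489·0.8799511·0.000802096) = √(8.47311e-05) = 0.0092049.
z = (0.1102019 − 0.1246793)/0.0092049 = -0.0144774/0.0092049 = -1.5728.
p-value = P(Z < -1.573) ≈ 0.0579, so at α = 0.05 we fail to reject H₀.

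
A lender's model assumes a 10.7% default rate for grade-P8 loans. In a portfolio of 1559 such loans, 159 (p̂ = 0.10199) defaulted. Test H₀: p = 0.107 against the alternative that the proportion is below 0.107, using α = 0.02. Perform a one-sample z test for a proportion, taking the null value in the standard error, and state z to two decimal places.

z = -0.64

p̂ = 159/1559 ≈ 0.1020.
SE = √(p₀(1−p₀)/n) = √(0.095551/1559) = 0.0078.
z = (0.1020 − 0.107)/0.0078 = -0.0050/0.0078 = -0.64.
p-value = P(Z < -0.640) ≈ 0.2610; since p > α = 0.02, fail to reject H₀.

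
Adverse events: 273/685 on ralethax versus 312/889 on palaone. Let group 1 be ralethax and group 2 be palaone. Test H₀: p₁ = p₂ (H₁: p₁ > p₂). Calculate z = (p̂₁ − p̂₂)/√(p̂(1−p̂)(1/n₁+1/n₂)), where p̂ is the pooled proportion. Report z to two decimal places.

p̂₁ = 273/685 ≈ 0.39854, p̂₂ = 312/889 ≈ 0.35096.
Pooled p̂ = (273+312)/(685+889) = 585/1574 = 0.37166.
SE = √(0.23353 × 0.00258471) = 0.02457.
z = (0.39854 − 0.35096)/0.02457 = 0.04758/0.02457 = 1.94.
p-value = P(Z > 1.937) ≈ 0.0264.

z = 1.94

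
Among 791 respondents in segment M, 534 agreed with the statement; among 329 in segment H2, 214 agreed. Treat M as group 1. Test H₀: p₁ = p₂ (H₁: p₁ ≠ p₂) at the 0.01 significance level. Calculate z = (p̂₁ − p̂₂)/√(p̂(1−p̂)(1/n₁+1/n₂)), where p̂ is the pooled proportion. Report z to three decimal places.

z = 0.797

p̂₁ = 534/791 ≈ 0.67509, p̂₂ = 214/329 ≈ 0.65046.
Pooled p̂ = (534+214)/(791+329) = 748/1120 = 0.66786.
SE = √(p̂(1−p̂)(1/n₁+1/n₂)) = √(0.66786·0.33214·0.00430374) = √(0.000954672) = 0.03090.
z = (0.67509 − 0.65046)/0.03090 = 0.02463/0.03090 = 0.797.
p-value = 2·P(Z > 0.797) ≈ 0.4252. With α = 0.01, fail to reject H₀.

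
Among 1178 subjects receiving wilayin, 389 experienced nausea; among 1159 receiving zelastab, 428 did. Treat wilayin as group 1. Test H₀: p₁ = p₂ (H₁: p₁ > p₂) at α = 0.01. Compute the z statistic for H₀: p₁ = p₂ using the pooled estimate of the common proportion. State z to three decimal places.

z = -1.980

p̂₁ = 389/1178 ≈ 0.33022, p̂₂ = 428/1159 ≈ 0.36928.
Pooled p̂ = (389+428)/(1178+1159) = 817/2337 = 0.34959.
SE = √(0.227378 × 0.00171171) = 0.01973.
z = (0.33022 − 0.36928)/0.01973 = -0.03906/0.01973 = -1.980.
p-value = P(Z > -1.980) ≈ 0.9762, so at α = 0.01 we fail to reject H₀.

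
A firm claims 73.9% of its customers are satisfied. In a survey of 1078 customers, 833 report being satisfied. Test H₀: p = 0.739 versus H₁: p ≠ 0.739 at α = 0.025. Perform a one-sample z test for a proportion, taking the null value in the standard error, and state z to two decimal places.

p̂ = 833/1078 ≈ 0.77273.
SE = √(p₀(1−p₀)/n) = √(0.19288/1078) = 0.01338.
z = (0.77273 − 0.739)/0.01338 = 0.03373/0.01338 = 2.52.
p-value = 2·P(Z > 2.521) ≈ 0.0117; since p < α = 0.025, reject H₀.

z = 2.52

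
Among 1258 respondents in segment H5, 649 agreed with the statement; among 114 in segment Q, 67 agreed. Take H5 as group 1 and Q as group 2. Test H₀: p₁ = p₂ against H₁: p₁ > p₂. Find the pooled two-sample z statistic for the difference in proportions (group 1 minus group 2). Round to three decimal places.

p̂₁ = 649/1258 = 0.51590, p̂₂ = 67/114 = 0.58772.
Pooled p̂ = (649+67)/(1258+114) = 716/1372 = 0.52187.
SE = √(p̂(1−p̂)(1/n₁+1/n₂)) = √(0.52187·0.47813·0.00956684) = √(0.00238714) = 0.04886.
z = (0.51590 − 0.58772)/0.04886 = -0.07182/0.04886 = -1.470.
p-value = P(Z > -1.470) ≈ 0.9292.

z = -1.470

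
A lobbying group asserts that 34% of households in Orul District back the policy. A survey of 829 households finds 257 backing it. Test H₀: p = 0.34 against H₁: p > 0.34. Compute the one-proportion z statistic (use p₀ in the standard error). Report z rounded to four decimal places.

z = -1.8227

p̂ = 257/829 = 0.3100121.
Standard error under H₀: √(0.34×0.66/829) = 0.0164526.
z = (0.3100121 − 0.34)/0.0164526 = -0.0299879/0.0164526 = -1.8227.
p-value = P(Z > -1.823) ≈ 0.9658.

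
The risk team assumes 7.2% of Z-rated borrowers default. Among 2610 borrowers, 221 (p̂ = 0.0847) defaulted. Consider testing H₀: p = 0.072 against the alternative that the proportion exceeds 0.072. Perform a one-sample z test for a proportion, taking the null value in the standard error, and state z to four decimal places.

p̂ = 221/2610 = 0.0846743.
Under H₀, SE = √(0.072·0.928/2610) = √(2.56e-05) = 0.0050596.
z = (0.0846743 − 0.072)/0.0050596 = 0.0126743/0.0050596 = 2.5050.
p-value = P(Z > 2.505) ≈ 0.0061.

z = 2.5050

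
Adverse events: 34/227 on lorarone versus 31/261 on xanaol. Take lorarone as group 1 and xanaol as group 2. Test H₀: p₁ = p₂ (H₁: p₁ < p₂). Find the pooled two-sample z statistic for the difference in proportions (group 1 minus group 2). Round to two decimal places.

p̂₁ = 34/227 ≈ 0.1498, p̂₂ = 31/261 ≈ 0.1188.
Pooled p̂ = (34+31)/(227+261) = 65/488 = 0.1332.
SE = √(0.115455 × 0.0082367) = 0.0308.
z = (0.1498 − 0.1188)/0.0308 = 0.0310/0.0308 = 1.01.
p-value = P(Z < 1.005) ≈ 0.8427.

z = 1.01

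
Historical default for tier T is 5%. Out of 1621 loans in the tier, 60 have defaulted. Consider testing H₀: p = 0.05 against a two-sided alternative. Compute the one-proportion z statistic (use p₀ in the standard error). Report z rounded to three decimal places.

p̂ = 60/1621 = 0.037014.
SE = √(p₀(1−p₀)/n) = √(0.0475/1621) = 0.005413.
z = (0.037014 − 0.05)/0.005413 = -0.012986/0.005413 = -2.399.
Two-sided p-value ≈ 2·Φ(−2.399) = 0.0164.

z = -2.399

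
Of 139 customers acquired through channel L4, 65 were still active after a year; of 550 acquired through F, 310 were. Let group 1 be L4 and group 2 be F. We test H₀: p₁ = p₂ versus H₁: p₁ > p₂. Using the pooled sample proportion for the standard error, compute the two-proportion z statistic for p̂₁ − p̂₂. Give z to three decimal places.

p̂₁ = 65/139 ≈ 0.46763, p̂₂ = 310/550 ≈ 0.56364.
Pooled p̂ = (65+310)/(139+550) = 375/689 = 0.54427.
SE = √(0.24804 × 0.00901243) = 0.04728.
z = (0.46763 − 0.56364)/0.04728 = -0.09601/0.04728 = -2.031.

z = -2.031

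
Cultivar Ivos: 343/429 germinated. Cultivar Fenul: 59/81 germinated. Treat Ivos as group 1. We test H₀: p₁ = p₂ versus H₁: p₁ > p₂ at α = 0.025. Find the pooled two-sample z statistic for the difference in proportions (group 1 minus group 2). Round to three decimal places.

p̂₁ = 343/429 ≈ 0.79953, p̂₂ = 59/81 ≈ 0.72840.
Pooled p̂ = (343+59)/(429+81) = 402/510 = 0.78824.
SE = √(0.16692 × 0.0146767) = 0.04950.
z = (0.79953 − 0.72840)/0.04950 = 0.07113/0.04950 = 1.437.
p-value = P(Z > 1.437) ≈ 0.0753; since p > α = 0.025, fail to reject H₀.

z = 1.437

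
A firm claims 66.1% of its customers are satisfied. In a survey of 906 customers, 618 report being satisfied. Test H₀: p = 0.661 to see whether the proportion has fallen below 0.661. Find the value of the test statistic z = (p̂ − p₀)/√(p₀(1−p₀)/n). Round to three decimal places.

z = 1.343

p̂ = 618/906 = 0.68212.
SE = √(p₀(1−p₀)/n) = √(0.22408/906) = 0.01573.
z = (0.68212 − 0.661)/0.01573 = 0.02112/0.01573 = 1.343.
p-value = P(Z < 1.343) ≈ 0.9103.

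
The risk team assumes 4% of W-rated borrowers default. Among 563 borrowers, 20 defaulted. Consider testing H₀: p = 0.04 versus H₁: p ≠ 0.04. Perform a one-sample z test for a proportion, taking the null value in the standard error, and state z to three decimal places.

p̂ = 20/563 = 0.03552.
Standard error under H₀: √(0.04×0.96/563) = 0.00826.
z = (0.03552 − 0.04)/0.00826 = -0.00448/0.00826 = -0.542.
p-value = 2·P(Z > 0.542) ≈ 0.5878.

z = -0.542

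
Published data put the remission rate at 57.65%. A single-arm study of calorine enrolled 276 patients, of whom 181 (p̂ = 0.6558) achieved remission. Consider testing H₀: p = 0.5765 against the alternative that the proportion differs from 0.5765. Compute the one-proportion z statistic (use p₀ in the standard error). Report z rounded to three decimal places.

z = 2.666

p̂ = 181/276 = 0.65580.
Under H₀, SE = √(0.5765·0.4235/276) = √(0.000884593) = 0.02974.
z = (0.65580 − 0.5765)/0.02974 = 0.07930/0.02974 = 2.666.
Two-sided p-value ≈ 2·Φ(−2.666) = 0.0077.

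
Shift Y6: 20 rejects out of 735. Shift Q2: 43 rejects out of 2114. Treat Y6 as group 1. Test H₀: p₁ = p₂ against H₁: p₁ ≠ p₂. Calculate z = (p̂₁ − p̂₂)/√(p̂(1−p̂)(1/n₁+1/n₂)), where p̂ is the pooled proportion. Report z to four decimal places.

p̂₁ = 20/735 = 0.0272109, p̂₂ = 43/2114 = 0.0203406.
Pooled p̂ = (20+43)/(735+2114) = 63/2849 = 0.0221130.
SE = √(p̂(1−p̂)(1/n₁+1/n₂)) = √(0.0221130·0.9778870·0.00183358) = √(3.96494e-05) = 0.0062968.
z = (0.0272109 − 0.0203406)/0.0062968 = 0.0068703/0.0062968 = 1.0911.

z = 1.0911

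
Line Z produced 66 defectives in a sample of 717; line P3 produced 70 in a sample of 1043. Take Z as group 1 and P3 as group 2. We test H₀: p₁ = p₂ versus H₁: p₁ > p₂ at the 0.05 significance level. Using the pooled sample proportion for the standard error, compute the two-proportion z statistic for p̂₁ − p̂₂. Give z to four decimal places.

z = 1.9250

p̂₁ = 66/717 ≈ 0.092050, p̂₂ = 70/1043 ≈ 0.067114.
Pooled p̂ = (66+70)/(717+1043) = 136/1760 = 0.077273.
SE = √(0.0713017 × 0.00235347) = 0.012954.
z = (0.092050 − 0.067114)/0.012954 = 0.024936/0.012954 = 1.9250.
p-value = P(Z > 1.925) ≈ 0.0271. With α = 0.05, reject H₀.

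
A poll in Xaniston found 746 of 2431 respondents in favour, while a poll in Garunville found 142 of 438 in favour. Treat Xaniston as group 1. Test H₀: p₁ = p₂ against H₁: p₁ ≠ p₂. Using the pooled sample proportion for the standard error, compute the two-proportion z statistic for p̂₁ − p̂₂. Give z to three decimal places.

p̂₁ = 746/2431 ≈ 0.30687, p̂₂ = 142/438 ≈ 0.32420.
Pooled p̂ = (746+142)/(2431+438) = 888/2869 = 0.30952.
SE = √(0.213716 × 0.00269446) = 0.02400.
z = (0.30687 − 0.32420)/0.02400 = -0.01733/0.02400 = -0.722.
p-value = 2·P(Z > 0.722) ≈ 0.4702.

z = -0.722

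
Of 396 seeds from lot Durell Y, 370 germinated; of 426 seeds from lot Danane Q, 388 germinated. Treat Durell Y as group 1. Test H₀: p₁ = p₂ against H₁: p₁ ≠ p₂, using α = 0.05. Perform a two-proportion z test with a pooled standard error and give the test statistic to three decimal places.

z = 1.259

p̂₁ = 370/396 ≈ 0.93434, p̂₂ = 388/426 ≈ 0.91080.
Pooled p̂ = (370+388)/(396+426) = 758/822 = 0.92214.
SE = √(0.0717969 × 0.00487267) = 0.01870.
z = (0.93434 − 0.91080)/0.01870 = 0.02354/0.01870 = 1.259.
p-value = 2·P(Z > 1.259) ≈ 0.2081; since p > α = 0.05, fail to reject H₀.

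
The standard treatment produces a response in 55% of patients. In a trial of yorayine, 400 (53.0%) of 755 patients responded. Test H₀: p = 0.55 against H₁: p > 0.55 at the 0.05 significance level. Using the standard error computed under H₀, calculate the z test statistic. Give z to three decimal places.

p̂ = 400/755 ≈ 0.529801.
Under H₀, SE = √(0.55·0.45/755) = √(0.000327815) = 0.018106.
z = (0.529801 − 0.55)/0.018106 = -0.020199/0.018106 = -1.116.
p-value = P(Z > -1.116) ≈ 0.8677. With α = 0.05, fail to reject H₀.

z = -1.116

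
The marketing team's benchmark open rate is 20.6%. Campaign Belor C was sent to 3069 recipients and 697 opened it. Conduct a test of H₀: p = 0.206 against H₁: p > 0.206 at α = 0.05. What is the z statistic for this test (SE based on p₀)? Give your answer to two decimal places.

p̂ = 697/3069 ≈ 0.2271.
SE = √(p₀(1−p₀)/n) = √(0.16356/3069) = 0.0073.
z = (0.2271 − 0.206)/0.0073 = 0.0211/0.0073 = 2.89.
p-value = P(Z > 2.892) ≈ 0.0019, so at α = 0.05 we reject H₀.

z = 2.89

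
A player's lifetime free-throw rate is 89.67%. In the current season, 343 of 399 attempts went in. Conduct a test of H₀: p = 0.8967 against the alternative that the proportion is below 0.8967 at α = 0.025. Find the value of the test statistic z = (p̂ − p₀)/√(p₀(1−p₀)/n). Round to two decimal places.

p̂ = 343/399 ≈ 0.85965.
SE = √(p₀(1−p₀)/n) = √(0.092629/399) = 0.01524.
z = (0.85965 − 0.8967)/0.01524 = -0.03705/0.01524 = -2.43.
p-value = P(Z < -2.432) ≈ 0.0075. With α = 0.025, reject H₀.

z = -2.43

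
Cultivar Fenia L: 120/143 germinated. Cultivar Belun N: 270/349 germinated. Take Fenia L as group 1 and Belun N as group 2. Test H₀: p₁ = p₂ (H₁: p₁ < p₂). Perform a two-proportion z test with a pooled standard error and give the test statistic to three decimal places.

z = 1.628

p̂₁ = 120/143 = 0.83916, p̂₂ = 270/349 = 0.77364.
Pooled p̂ = (120+270)/(143+349) = 390/492 = 0.79268.
SE = √(0.164337 × 0.00985834) = 0.04025.
z = (0.83916 − 0.77364)/0.04025 = 0.06552/0.04025 = 1.628.
p-value = P(Z < 1.628) ≈ 0.9482.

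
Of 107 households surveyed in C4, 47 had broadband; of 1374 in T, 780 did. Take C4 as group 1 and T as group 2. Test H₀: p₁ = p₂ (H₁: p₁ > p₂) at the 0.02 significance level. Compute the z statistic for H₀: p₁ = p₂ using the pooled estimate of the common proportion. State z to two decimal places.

p̂₁ = 47/107 = 0.4393, p̂₂ = 780/1374 = 0.5677.
Pooled p̂ = (47+780)/(107+1374) = 827/1481 = 0.5584.
SE = √(p̂(1−p̂)(1/n₁+1/n₂)) = √(0.5584·0.4416·0.0100736) = √(0.00248403) = 0.0498.
z = (0.4393 − 0.5677)/0.0498 = -0.1284/0.0498 = -2.58.
p-value = P(Z > -2.577) ≈ 0.9950; since p > α = 0.02, fail to reject H₀.

z = -2.58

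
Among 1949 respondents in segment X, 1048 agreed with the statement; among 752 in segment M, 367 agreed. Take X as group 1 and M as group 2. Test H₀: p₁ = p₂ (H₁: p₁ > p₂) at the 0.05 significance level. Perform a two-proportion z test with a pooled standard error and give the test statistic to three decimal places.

p̂₁ = 1048/1949 ≈ 0.53771, p̂₂ = 367/752 ≈ 0.48803.
Pooled p̂ = (1048+367)/(1949+752) = 1415/2701 = 0.52388.
SE = √(p̂(1−p̂)(1/n₁+1/n₂)) = √(0.52388·0.47612·0.00184287) = √(0.000459667) = 0.02144.
z = (0.53771 − 0.48803)/0.02144 = 0.04968/0.02144 = 2.317.
p-value = P(Z > 2.317) ≈ 0.0102; since p < α = 0.05, reject H₀.

z = 2.317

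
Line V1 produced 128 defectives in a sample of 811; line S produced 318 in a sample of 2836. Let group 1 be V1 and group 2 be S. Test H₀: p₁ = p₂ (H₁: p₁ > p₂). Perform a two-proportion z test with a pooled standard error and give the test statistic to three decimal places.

z = 3.503

p̂₁ = 128/811 = 0.157830, p̂₂ = 318/2836 = 0.112130.
Pooled p̂ = (128+318)/(811+2836) = 446/3647 = 0.122292.
SE = √(0.107337 × 0.00158565) = 0.013046.
z = (0.157830 − 0.112130)/0.013046 = 0.045700/0.013046 = 3.503.
p-value = P(Z > 3.503) ≈ 0.0002.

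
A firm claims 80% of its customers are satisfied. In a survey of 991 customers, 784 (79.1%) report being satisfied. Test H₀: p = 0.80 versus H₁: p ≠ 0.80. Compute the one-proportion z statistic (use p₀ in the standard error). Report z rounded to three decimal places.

z = -0.699

p̂ = 784/991 ≈ 0.79112.
Standard error under H₀: √(0.8×0.2/991) = 0.01271.
z = (0.79112 − 0.8)/0.01271 = -0.00888/0.01271 = -0.699.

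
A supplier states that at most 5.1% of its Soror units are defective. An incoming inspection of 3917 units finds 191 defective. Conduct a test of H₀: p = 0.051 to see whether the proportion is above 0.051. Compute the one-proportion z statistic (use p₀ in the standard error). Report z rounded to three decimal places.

z = -0.637

p̂ = 191/3917 ≈ 0.048762.
Standard error under H₀: √(0.051×0.949/3917) = 0.003515.
z = (0.048762 − 0.051)/0.003515 = -0.002238/0.003515 = -0.637.
p-value = P(Z > -0.637) ≈ 0.7378.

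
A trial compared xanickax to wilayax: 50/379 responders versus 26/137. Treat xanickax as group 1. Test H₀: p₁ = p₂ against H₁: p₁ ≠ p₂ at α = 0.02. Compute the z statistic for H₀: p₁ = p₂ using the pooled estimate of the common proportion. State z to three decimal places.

p̂₁ = 50/379 ≈ 0.131926, p̂₂ = 26/137 ≈ 0.189781.
Pooled p̂ = (50+26)/(379+137) = 76/516 = 0.147287.
SE = √(0.125593 × 0.00993779) = 0.035329.
z = (0.131926 − 0.189781)/0.035329 = -0.057855/0.035329 = -1.638.
p-value = 2·P(Z > 1.638) ≈ 0.1015. With α = 0.02, fail to reject H₀.

z = -1.638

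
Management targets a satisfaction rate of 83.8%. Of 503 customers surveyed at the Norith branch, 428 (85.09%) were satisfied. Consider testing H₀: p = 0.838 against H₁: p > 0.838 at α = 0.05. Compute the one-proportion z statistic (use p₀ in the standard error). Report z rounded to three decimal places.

p̂ = 428/503 = 0.85089.
Under H₀, SE = √(0.838·0.162/503) = √(0.000269893) = 0.01643.
z = (0.85089 − 0.838)/0.01643 = 0.01289/0.01643 = 0.785.
p-value = P(Z > 0.785) ≈ 0.2163. With α = 0.05, fail to reject H₀.

z = 0.785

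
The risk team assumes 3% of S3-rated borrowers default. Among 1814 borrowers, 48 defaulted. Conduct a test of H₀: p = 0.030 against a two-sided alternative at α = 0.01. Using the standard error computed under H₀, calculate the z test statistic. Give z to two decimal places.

p̂ = 48/1814 = 0.0265.
Standard error under H₀: √(0.03×0.97/1814) = 0.0040.
z = (0.0265 − 0.03)/0.0040 = -0.0035/0.0040 = -0.88.
p-value = 2·P(Z > 0.884) ≈ 0.3769, so at α = 0.01 we fail to reject H₀.

z = -0.88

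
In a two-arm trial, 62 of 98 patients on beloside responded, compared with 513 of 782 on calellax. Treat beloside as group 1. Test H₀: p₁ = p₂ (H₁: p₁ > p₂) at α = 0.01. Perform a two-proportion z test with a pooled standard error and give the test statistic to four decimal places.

p̂₁ = 62/98 ≈ 0.632653, p̂₂ = 513/782 ≈ 0.656010.
Pooled p̂ = (62+513)/(98+782) = 575/880 = 0.653409.
SE = √(p̂(1−p̂)(1/n₁+1/n₂)) = √(0.653409·0.346591·0.0114829) = √(0.00260047) = 0.050995.
z = (0.632653 − 0.656010)/0.050995 = -0.023357/0.050995 = -0.4580.
p-value = P(Z > -0.458) ≈ 0.6765. With α = 0.01, fail to reject H₀.

z = -0.4580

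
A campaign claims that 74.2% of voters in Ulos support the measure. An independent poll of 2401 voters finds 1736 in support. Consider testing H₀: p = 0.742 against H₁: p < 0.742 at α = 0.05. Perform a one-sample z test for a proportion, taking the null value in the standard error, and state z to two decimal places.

z = -2.12

p̂ = 1736/2401 = 0.72303.
Under H₀, SE = √(0.742·0.258/2401) = √(7.97318e-05) = 0.00893.
z = (0.72303 − 0.742)/0.00893 = -0.01897/0.00893 = -2.12.
p-value = P(Z < -2.124) ≈ 0.0168; since p < α = 0.05, reject H₀.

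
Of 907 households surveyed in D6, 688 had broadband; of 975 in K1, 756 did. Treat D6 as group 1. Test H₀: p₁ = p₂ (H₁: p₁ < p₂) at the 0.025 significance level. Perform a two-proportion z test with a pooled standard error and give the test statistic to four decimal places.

z = -0.8638

p̂₁ = 688/907 ≈ 0.7585447, p̂₂ = 756/975 ≈ 0.7753846.
Pooled p̂ = (688+756)/(907+975) = 1444/1882 = 0.7672689.
SE = √(0.178567 × 0.00212818) = 0.0194942.
z = (0.7585447 − 0.7753846)/0.0194942 = -0.0168399/0.0194942 = -0.8638.
p-value = P(Z < -0.864) ≈ 0.1938; since p > α = 0.025, fail to reject H₀.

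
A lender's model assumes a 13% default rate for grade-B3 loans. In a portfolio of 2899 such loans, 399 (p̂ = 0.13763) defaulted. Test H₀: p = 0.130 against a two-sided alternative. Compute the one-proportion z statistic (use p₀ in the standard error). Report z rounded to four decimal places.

p̂ = 399/2899 = 0.137634.
Under H₀, SE = √(0.13·0.87/2899) = √(3.90135e-05) = 0.006246.
z = (0.137634 − 0.13)/0.006246 = 0.007634/0.006246 = 1.2222.

z = 1.2222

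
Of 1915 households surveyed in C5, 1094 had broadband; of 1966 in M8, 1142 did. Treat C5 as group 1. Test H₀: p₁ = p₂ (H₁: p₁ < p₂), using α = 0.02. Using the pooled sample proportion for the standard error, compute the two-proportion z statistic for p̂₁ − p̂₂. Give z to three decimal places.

p̂₁ = 1094/1915 ≈ 0.571279, p̂₂ = 1142/1966 ≈ 0.580875.
Pooled p̂ = (1094+1142)/(1915+1966) = 2236/3881 = 0.576140.
SE = √(p̂(1−p̂)(1/n₁+1/n₂)) = √(0.576140·0.423860·0.00103084) = √(0.000251734) = 0.015866.
z = (0.571279 − 0.580875)/0.015866 = -0.009596/0.015866 = -0.605.
p-value = P(Z < -0.605) ≈ 0.2727; since p > α = 0.02, fail to reject H₀.

z = -0.605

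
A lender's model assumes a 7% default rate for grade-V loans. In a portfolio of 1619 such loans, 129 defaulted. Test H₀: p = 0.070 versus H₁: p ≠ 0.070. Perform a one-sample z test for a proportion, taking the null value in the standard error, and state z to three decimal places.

p̂ = 129/1619 ≈ 0.079679.
SE = √(p₀(1−p₀)/n) = √(0.0651/1619) = 0.006341.
z = (0.079679 − 0.07)/0.006341 = 0.009679/0.006341 = 1.526.
p-value = 2·P(Z > 1.526) ≈ 0.1269.

z = 1.526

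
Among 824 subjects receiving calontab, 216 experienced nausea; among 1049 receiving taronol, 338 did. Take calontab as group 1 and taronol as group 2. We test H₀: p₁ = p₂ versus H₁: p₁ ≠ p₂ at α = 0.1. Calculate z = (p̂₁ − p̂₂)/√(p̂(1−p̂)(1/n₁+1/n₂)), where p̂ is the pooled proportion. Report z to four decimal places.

p̂₁ = 216/824 = 0.262136, p̂₂ = 338/1049 = 0.322212.
Pooled p̂ = (216+338)/(824+1049) = 554/1873 = 0.295782.
SE = √(0.208295 × 0.00216688) = 0.021245.
z = (0.262136 − 0.322212)/0.021245 = -0.060076/0.021245 = -2.8278.
Two-sided p-value ≈ 2·Φ(−2.828) = 0.0047. With α = 0.1, reject H₀.

z = -2.8278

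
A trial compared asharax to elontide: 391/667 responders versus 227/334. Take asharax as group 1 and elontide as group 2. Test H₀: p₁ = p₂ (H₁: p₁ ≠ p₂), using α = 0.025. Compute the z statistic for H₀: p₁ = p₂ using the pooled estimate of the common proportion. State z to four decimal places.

z = -2.8679

p̂₁ = 391/667 = 0.586207, p̂₂ = 227/334 = 0.679641.
Pooled p̂ = (391+227)/(667+334) = 618/1001 = 0.617383.
SE = √(0.236221 × 0.00449326) = 0.032579.
z = (0.586207 − 0.679641)/0.032579 = -0.093434/0.032579 = -2.8679.
Two-sided p-value ≈ 2·Φ(−2.868) = 0.0041, so at α = 0.025 we reject H₀.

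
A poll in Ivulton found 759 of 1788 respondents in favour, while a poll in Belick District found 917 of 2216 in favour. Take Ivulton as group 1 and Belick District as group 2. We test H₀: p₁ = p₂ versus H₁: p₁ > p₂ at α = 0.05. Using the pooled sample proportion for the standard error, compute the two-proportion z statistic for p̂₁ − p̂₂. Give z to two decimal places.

p̂₁ = 759/1788 = 0.4245, p̂₂ = 917/2216 = 0.4138.
Pooled p̂ = (759+917)/(1788+2216) = 1676/4004 = 0.4186.
SE = √(0.243371 × 0.00101055) = 0.0157.
z = (0.4245 − 0.4138)/0.0157 = 0.0107/0.0157 = 0.68.
p-value = P(Z > 0.682) ≈ 0.2478, so at α = 0.05 we fail to reject H₀.

z = 0.68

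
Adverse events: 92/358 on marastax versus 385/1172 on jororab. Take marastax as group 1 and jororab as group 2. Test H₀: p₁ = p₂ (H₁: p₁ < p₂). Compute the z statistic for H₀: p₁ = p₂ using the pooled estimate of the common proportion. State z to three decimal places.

p̂₁ = 92/358 = 0.25698, p̂₂ = 385/1172 = 0.32850.
Pooled p̂ = (92+385)/(358+1172) = 477/1530 = 0.31176.
SE = √(0.214567 × 0.00364654) = 0.02797.
z = (0.25698 − 0.32850)/0.02797 = -0.07152/0.02797 = -2.557.

z = -2.557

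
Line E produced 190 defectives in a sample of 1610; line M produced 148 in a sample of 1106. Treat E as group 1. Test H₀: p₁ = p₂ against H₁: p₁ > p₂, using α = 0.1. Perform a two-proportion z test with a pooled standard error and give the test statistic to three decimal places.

z = -1.226

p̂₁ = 190/1610 = 0.118012, p̂₂ = 148/1106 = 0.133816.
Pooled p̂ = (190+148)/(1610+1106) = 338/2716 = 0.124448.
SE = √(p̂(1−p̂)(1/n₁+1/n₂)) = √(0.124448·0.875552·0.00152528) = √(0.000166195) = 0.012892.
z = (0.118012 − 0.133816)/0.012892 = -0.015804/0.012892 = -1.226.
p-value = P(Z > -1.226) ≈ 0.8899. With α = 0.1, fail to reject H₀.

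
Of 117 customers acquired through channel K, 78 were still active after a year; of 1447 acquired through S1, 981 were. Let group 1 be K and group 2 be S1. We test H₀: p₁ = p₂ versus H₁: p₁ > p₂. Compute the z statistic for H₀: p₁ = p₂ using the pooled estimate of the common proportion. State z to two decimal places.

p̂₁ = 78/117 = 0.6667, p̂₂ = 981/1447 = 0.6780.
Pooled p̂ = (78+981)/(117+1447) = 1059/1564 = 0.6771.
SE = √(p̂(1−p̂)(1/n₁+1/n₂)) = √(0.6771·0.3229·0.00923809) = √(0.00201974) = 0.0449.
z = (0.6667 − 0.6780)/0.0449 = -0.0113/0.0449 = -0.25.

z = -0.25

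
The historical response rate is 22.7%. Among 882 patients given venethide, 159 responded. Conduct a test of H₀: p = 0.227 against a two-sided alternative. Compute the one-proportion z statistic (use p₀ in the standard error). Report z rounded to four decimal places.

z = -3.3129

p̂ = 159/882 = 0.180272.
Under H₀, SE = √(0.227·0.773/882) = √(0.000198947) = 0.014105.
z = (0.180272 − 0.227)/0.014105 = -0.046728/0.014105 = -3.3129.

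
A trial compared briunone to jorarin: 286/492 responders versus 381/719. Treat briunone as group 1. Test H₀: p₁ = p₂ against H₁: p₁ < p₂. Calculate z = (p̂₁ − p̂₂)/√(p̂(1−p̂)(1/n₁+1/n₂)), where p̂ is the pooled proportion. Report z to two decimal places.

p̂₁ = 286/492 ≈ 0.5813, p̂₂ = 381/719 ≈ 0.5299.
Pooled p̂ = (286+381)/(492+719) = 667/1211 = 0.5508.
SE = √(p̂(1−p̂)(1/n₁+1/n₂)) = √(0.5508·0.4492·0.00342334) = √(0.000847006) = 0.0291.
z = (0.5813 − 0.5299)/0.0291 = 0.0514/0.0291 = 1.77.

z = 1.77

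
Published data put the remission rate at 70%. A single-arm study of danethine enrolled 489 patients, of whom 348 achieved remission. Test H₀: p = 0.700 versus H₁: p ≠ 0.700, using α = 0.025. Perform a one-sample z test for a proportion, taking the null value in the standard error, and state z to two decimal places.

z = 0.56

p̂ = 348/489 = 0.71166.
Under H₀, SE = √(0.7·0.3/489) = √(0.000429448) = 0.02072.
z = (0.71166 − 0.7)/0.02072 = 0.01166/0.02072 = 0.56.
p-value = 2·P(Z > 0.562) ≈ 0.5738, so at α = 0.025 we fail to reject H₀.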